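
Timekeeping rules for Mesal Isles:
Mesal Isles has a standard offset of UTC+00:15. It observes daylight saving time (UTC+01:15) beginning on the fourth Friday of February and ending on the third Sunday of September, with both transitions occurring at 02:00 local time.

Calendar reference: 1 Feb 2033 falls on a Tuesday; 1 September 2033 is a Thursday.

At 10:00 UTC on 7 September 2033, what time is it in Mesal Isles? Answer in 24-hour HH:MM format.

11:15

1 February 2033 is a Tuesday, so the first Friday is February 4 and the fourth is February 25.
1 September 2033 is a Thursday, so the first Sunday is September 4 and the third is September 18.
At the standard offset (UTC+00:15), 10:00 UTC + 0h15m = 10:15 Mesal Isles standard time.
The standard-time date in Mesal Isles, 7 September 2033, falls between 25 February and 18 September, so daylight saving is in effect and Mesal Isles is at UTC+01:15.
10:00 UTC + 1h15m = 11:15 local.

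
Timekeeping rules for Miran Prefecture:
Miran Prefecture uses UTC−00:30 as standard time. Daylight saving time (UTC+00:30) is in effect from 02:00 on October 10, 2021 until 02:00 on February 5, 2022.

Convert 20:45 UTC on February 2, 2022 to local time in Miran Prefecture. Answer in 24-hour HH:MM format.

At the standard offset (UTC−00:30), 20:45 UTC − 0h30m = 20:15 Miran Prefecture standard time.
The standard-time date in Miran Prefecture, February 2, 2022, falls between 10 October 2021 and 5 February 2022, so daylight saving is in effect and Miran Prefecture is at UTC+00:30.
20:45 UTC + 0h30m = 21:15 local.

21:15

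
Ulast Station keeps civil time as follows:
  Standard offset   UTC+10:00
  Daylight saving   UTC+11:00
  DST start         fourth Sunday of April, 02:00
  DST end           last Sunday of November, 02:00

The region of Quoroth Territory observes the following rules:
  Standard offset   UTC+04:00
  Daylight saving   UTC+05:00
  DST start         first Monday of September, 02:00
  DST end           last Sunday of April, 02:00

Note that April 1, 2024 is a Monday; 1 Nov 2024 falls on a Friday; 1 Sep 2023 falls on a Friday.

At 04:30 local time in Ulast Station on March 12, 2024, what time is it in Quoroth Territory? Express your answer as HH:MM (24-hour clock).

23:30

1 April 2024 is a Monday, so the first Sunday is April 7 and the fourth is April 28.
1 November 2024 is a Friday, so Sundays fall on 3, 10, 17, 24; the last is November 24.
March 12, 2024 is outside the daylight-saving period (28 April – 24 November), so Ulast Station is on standard time, UTC+10:00.
04:30 Ulast Station − 10h = 18:30 UTC (rolling into the previous day, 11 March 2024).
1 September 2023 is a Friday, so the first Monday is September 4.
1 April 2024 is a Monday, so Sundays fall on 7, 14, 21, 28; the last is April 28.
At the standard offset (UTC+04:00), 18:30 UTC + 4h = 22:30 Quoroth Territory standard time.
Daylight saving runs 4 September 2023 – 28 April 2024; the standard-time date in Quoroth Territory, March 11, 2024, is inside that window, so Quoroth Territory is at UTC+05:00.
18:30 UTC + 5h = 23:30 Quoroth Territory.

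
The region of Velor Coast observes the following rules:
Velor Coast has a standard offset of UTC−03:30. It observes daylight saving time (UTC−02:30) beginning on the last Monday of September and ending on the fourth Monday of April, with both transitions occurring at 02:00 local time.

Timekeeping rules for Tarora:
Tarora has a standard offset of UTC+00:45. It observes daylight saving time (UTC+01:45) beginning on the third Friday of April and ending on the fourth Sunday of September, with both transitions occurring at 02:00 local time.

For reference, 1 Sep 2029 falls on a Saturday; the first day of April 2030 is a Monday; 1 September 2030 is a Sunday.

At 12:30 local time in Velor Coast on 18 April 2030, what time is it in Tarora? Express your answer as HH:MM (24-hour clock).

1 September 2029 is a Saturday, so Mondays fall on 3, 10, 17, 24; the last is September 24.
1 April 2030 is a Monday, so the first Monday is April 1 and the fourth is April 22.
18 April 2030 falls between 24 September 2029 and 22 April 2030, so daylight saving is in effect and Velor Coast is at UTC−02:30.
12:30 Velor Coast + 2h30m = 15:00 UTC.
1 April 2030 is a Monday, so the first Friday is April 5 and the third is April 19.
1 September 2030 is a Sunday, so the first Sunday is September 1 and the fourth is September 22.
At the standard offset (UTC+00:45), 15:00 UTC + 0h45m = 15:45 Tarora standard time.
Daylight saving runs 19 April – 22 September; the standard-time date in Tarora, 18 April 2030, is outside that window, so Tarora is on standard time at UTC+00:45.
15:00 UTC + 0h45m = 15:45 Tarora.

15:45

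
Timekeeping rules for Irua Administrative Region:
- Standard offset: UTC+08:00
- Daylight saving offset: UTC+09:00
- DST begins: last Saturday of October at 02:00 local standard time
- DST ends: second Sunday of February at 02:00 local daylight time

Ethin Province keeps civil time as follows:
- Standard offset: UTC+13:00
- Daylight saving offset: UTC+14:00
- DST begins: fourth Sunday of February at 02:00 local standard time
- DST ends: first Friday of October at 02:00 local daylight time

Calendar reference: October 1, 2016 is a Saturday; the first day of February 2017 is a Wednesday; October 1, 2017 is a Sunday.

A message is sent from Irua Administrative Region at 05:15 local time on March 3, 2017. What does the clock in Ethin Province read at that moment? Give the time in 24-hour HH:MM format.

1 October 2016 is a Saturday, so Saturdays fall on 1, 8, 15, 22, 29; the last is October 29.
1 February 2017 is a Wednesday, so the first Sunday is February 5 and the second is February 12.
March 3, 2017 does not fall between 29 October 2016 and 12 February 2017, so daylight saving is not in effect and Irua Administrative Region is at UTC+08:00.
05:15 Irua Administrative Region − 8h = 21:15 UTC (rolling into the previous day, 2 March 2017).
1 February 2017 is a Wednesday, so the first Sunday is February 5 and the fourth is February 26.
1 October 2017 is a Sunday, so the first Friday is October 6.
At the standard offset (UTC+13:00), 21:15 UTC + 13h = 10:15 Ethin Province standard time (rolling into the next day, 3 March 2017).
Daylight saving runs 26 February – 6 October; the standard-time date in Ethin Province, March 3, 2017, is inside that window, so Ethin Province is at UTC+14:00.
21:15 UTC + 14h = 11:15 Ethin Province (rolling into the next day, 3 March 2017).

11:15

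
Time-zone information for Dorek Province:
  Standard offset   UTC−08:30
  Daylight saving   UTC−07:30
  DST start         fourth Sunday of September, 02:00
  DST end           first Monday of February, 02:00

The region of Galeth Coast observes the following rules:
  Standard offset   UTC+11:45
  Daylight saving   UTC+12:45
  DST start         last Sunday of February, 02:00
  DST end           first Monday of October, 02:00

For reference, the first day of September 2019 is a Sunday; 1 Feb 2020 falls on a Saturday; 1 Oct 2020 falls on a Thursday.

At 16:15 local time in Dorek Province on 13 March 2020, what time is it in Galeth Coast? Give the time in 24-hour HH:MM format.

13:30

1 September 2019 is a Sunday, so the first Sunday is September 1 and the fourth is September 22.
1 February 2020 is a Saturday, so the first Monday is February 3.
13 March 2020 does not fall between 22 September 2019 and 3 February 2020, so daylight saving is not in effect and Dorek Province is at UTC−08:30.
16:15 Dorek Province + 8h30m = 00:45 UTC (rolling into the next day, 14 March 2020).
1 February 2020 is a Saturday, so Sundays fall on 2, 9, 16, 23; the last is February 23.
1 October 2020 is a Thursday, so the first Monday is October 5.
At the standard offset (UTC+11:45), 00:45 UTC + 11h45m = 12:30 Galeth Coast standard time.
The standard-time date in Galeth Coast, 14 March 2020, falls between 23 February and 5 October, so daylight saving is in effect and Galeth Coast is at UTC+12:45.
00:45 UTC + 12h45m = 13:30 Galeth Coast.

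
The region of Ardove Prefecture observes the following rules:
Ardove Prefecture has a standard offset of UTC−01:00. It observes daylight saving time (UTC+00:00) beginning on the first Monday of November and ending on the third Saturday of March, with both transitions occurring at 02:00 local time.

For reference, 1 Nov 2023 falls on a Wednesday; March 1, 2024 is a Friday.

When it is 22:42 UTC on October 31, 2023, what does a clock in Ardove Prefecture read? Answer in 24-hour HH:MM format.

21:42

1 November 2023 is a Wednesday, so the first Monday is November 6.
1 March 2024 is a Friday, so the first Saturday is March 2 and the third is March 16.
At the standard offset (UTC−01:00), 22:42 UTC − 1h = 21:42 Ardove Prefecture standard time.
The standard-time date in Ardove Prefecture, October 31, 2023, is outside the daylight-saving period (6 November 2023 – 16 March 2024), so Ardove Prefecture is on standard time, UTC−01:00.
22:42 UTC − 1h = 21:42 local.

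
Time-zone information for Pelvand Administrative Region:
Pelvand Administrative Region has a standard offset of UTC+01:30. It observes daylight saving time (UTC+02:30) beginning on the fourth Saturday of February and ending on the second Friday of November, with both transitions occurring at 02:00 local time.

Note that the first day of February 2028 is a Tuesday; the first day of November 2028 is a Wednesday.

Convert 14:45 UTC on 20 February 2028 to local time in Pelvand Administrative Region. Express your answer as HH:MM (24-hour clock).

1 February 2028 is a Tuesday, so the first Saturday is February 5 and the fourth is February 26.
1 November 2028 is a Wednesday, so the first Friday is November 3 and the second is November 10.
At the standard offset (UTC+01:30), 14:45 UTC + 1h30m = 16:15 Pelvand Administrative Region standard time.
Daylight saving runs 26 February – 10 November; the standard-time date in Pelvand Administrative Region, 20 February 2028, is outside that window, so Pelvand Administrative Region is on standard time at UTC+01:30.
14:45 UTC + 1h30m = 16:15 local.

16:15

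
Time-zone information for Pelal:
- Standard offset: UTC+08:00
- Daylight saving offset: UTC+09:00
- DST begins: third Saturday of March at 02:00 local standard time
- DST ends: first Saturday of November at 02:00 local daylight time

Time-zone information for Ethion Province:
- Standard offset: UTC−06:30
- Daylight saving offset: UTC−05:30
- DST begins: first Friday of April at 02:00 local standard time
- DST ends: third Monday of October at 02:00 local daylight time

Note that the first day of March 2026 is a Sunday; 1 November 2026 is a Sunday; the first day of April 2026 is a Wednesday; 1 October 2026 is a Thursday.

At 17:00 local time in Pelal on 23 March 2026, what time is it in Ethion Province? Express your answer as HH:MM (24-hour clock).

1 March 2026 is a Sunday, so the first Saturday is March 7 and the third is March 21.
1 November 2026 is a Sunday, so the first Saturday is November 7.
23 March 2026 lies within the daylight-saving period (21 March – 7 November), so Pelal is on daylight time, UTC+09:00.
17:00 Pelal − 9h = 08:00 UTC.
1 April 2026 is a Wednesday, so the first Friday is April 3.
1 October 2026 is a Thursday, so the first Monday is October 5 and the third is October 19.
At the standard offset (UTC−06:30), 08:00 UTC − 6h30m = 01:30 Ethion Province standard time.
Daylight saving runs 3 April – 19 October; the standard-time date in Ethion Province, 23 March 2026, is outside that window, so Ethion Province is on standard time at UTC−06:30.
08:00 UTC − 6h30m = 01:30 Ethion Province.

01:30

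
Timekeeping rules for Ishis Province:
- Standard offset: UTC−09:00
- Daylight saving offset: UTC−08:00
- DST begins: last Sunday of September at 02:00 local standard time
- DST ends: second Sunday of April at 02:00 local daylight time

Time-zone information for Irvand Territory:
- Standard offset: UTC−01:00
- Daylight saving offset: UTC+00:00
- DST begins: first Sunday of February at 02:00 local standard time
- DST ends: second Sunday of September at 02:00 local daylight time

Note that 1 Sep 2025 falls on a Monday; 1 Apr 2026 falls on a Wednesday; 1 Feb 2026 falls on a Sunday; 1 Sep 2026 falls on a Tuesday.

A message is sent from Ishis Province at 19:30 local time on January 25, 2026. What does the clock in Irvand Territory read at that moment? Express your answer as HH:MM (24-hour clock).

1 September 2025 is a Monday, so Sundays fall on 7, 14, 21, 28; the last is September 28.
1 April 2026 is a Wednesday, so the first Sunday is April 5 and the second is April 12.
Daylight saving runs 28 September 2025 – 12 April 2026; January 25, 2026 is inside that window, so Ishis Province is at UTC−08:00.
19:30 Ishis Province + 8h = 03:30 UTC (rolling into the next day, 26 January 2026).
1 February 2026 is a Sunday, so the first Sunday is February 1.
1 September 2026 is a Tuesday, so the first Sunday is September 6 and the second is September 13.
At the standard offset (UTC−01:00), 03:30 UTC − 1h = 02:30 Irvand Territory standard time.
The standard-time date in Irvand Territory, January 26, 2026, is outside the daylight-saving period (1 February – 13 September), so Irvand Territory is on standard time, UTC−01:00.
03:30 UTC − 1h = 02:30 Irvand Territory.

02:30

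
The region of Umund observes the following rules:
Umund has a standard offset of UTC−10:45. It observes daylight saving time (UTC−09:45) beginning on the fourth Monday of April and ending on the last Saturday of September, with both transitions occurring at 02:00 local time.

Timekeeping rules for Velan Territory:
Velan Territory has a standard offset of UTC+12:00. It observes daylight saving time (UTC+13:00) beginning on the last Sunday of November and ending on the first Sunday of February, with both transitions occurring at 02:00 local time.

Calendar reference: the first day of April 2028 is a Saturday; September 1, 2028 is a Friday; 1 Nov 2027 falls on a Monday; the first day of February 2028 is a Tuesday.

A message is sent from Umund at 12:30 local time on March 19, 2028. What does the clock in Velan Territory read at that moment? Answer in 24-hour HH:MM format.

1 April 2028 is a Saturday, so the first Monday is April 3 and the fourth is April 24.
1 September 2028 is a Friday, so Saturdays fall on 2, 9, 16, 23, 30; the last is September 30.
March 19, 2028 is outside the daylight-saving period (24 April – 30 September), so Umund is on standard time, UTC−10:45.
12:30 Umund + 10h45m = 23:15 UTC.
1 November 2027 is a Monday, so Sundays fall on 7, 14, 21, 28; the last is November 28.
1 February 2028 is a Tuesday, so the first Sunday is February 6.
At the standard offset (UTC+12:00), 23:15 UTC + 12h = 11:15 Velan Territory standard time (rolling into the next day, 20 March 2028).
The standard-time date in Velan Territory, March 20, 2028, is outside the daylight-saving period (28 November 2027 – 6 February 2028), so Velan Territory is on standard time, UTC+12:00.
23:15 UTC + 12h = 11:15 Velan Territory (rolling into the next day, 20 March 2028).

11:15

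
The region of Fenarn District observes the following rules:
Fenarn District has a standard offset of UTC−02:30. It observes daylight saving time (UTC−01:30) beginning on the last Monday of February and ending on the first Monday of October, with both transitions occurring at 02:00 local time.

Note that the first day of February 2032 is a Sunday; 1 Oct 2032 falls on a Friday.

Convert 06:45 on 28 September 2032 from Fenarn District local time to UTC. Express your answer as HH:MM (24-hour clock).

1 February 2032 is a Sunday, so Mondays fall on 2, 9, 16, 23; the last is February 23.
1 October 2032 is a Friday, so the first Monday is October 4.
Daylight saving runs 23 February – 4 October; 28 September 2032 is inside that window, so Fenarn District is at UTC−01:30.
06:45 local + 1h30m = 08:15 UTC.

08:15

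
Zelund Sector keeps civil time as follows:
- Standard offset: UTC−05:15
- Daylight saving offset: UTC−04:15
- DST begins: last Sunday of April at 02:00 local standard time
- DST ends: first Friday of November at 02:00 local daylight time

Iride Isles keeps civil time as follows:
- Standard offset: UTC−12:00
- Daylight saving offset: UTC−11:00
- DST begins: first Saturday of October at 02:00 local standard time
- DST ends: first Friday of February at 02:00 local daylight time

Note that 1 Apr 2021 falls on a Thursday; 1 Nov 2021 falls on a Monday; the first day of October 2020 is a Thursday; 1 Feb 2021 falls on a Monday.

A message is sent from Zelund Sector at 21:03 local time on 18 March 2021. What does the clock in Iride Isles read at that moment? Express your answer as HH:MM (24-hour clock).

14:18

1 April 2021 is a Thursday, so Sundays fall on 4, 11, 18, 25; the last is April 25.
1 November 2021 is a Monday, so the first Friday is November 5.
Daylight saving runs 25 April – 5 November; 18 March 2021 is outside that window, so Zelund Sector is on standard time at UTC−05:15.
21:03 Zelund Sector + 5h15m = 02:18 UTC (rolling into the next day, 19 March 2021).
1 October 2020 is a Thursday, so the first Saturday is October 3.
1 February 2021 is a Monday, so the first Friday is February 5.
At the standard offset (UTC−12:00), 02:18 UTC − 12h = 14:18 Iride Isles standard time (rolling into the previous day, 18 March 2021).
The standard-time date in Iride Isles, 18 March 2021, does not fall between 3 October 2020 and 5 February 2021, so daylight saving is not in effect and Iride Isles is at UTC−12:00.
02:18 UTC − 12h = 14:18 Iride Isles (rolling into the previous day, 18 March 2021).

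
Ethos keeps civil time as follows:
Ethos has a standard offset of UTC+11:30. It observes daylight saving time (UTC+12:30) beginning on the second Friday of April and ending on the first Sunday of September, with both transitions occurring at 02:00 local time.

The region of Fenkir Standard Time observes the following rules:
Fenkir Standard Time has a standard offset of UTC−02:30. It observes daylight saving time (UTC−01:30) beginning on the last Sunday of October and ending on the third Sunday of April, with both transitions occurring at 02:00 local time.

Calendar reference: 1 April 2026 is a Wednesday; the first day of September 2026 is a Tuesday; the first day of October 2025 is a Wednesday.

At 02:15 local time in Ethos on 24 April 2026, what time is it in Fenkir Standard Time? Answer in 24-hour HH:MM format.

1 April 2026 is a Wednesday, so the first Friday is April 3 and the second is April 10.
1 September 2026 is a Tuesday, so the first Sunday is September 6.
24 April 2026 falls between 10 April and 6 September, so daylight saving is in effect and Ethos is at UTC+12:30.
02:15 Ethos − 12h30m = 13:45 UTC (rolling into the previous day, 23 April 2026).
1 October 2025 is a Wednesday, so Sundays fall on 5, 12, 19, 26; the last is October 26.
1 April 2026 is a Wednesday, so the first Sunday is April 5 and the third is April 19.
At the standard offset (UTC−02:30), 13:45 UTC − 2h30m = 11:15 Fenkir Standard Time standard time.
The standard-time date in Fenkir Standard Time, 23 April 2026, is outside the daylight-saving period (26 October 2025 – 19 April 2026), so Fenkir Standard Time is on standard time, UTC−02:30.
13:45 UTC − 2h30m = 11:15 Fenkir Standard Time.

11:15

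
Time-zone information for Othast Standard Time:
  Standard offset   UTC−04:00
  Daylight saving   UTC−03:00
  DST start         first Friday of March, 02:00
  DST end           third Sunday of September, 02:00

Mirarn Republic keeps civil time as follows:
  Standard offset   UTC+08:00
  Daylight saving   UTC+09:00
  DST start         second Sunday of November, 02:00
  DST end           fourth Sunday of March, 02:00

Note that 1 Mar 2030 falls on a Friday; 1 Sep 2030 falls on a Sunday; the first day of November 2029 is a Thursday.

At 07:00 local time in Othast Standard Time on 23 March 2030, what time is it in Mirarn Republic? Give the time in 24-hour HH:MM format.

1 March 2030 is a Friday, so the first Friday is March 1.
1 September 2030 is a Sunday, so the first Sunday is September 1 and the third is September 15.
23 March 2030 lies within the daylight-saving period (1 March – 15 September), so Othast Standard Time is on daylight time, UTC−03:00.
07:00 Othast Standard Time + 3h = 10:00 UTC.
1 November 2029 is a Thursday, so the first Sunday is November 4 and the second is November 11.
1 March 2030 is a Friday, so the first Sunday is March 3 and the fourth is March 24.
At the standard offset (UTC+08:00), 10:00 UTC + 8h = 18:00 Mirarn Republic standard time.
The standard-time date in Mirarn Republic, 23 March 2030, lies within the daylight-saving period (11 November 2029 – 24 March 2030), so Mirarn Republic is on daylight time, UTC+09:00.
10:00 UTC + 9h = 19:00 Mirarn Republic.

19:00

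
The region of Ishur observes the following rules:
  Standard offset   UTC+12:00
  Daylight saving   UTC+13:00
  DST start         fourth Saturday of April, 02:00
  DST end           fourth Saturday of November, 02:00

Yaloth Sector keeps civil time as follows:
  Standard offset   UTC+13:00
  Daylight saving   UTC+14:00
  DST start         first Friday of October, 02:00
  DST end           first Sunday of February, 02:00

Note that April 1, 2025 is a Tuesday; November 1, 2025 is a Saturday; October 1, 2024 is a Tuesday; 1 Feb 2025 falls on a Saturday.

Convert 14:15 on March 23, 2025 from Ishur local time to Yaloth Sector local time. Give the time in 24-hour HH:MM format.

1 April 2025 is a Tuesday, so the first Saturday is April 5 and the fourth is April 26.
1 November 2025 is a Saturday, so the first Saturday is November 1 and the fourth is November 22.
Daylight saving runs 26 April – 22 November; March 23, 2025 is outside that window, so Ishur is on standard time at UTC+12:00.
14:15 Ishur − 12h = 02:15 UTC.
1 October 2024 is a Tuesday, so the first Friday is October 4.
1 February 2025 is a Saturday, so the first Sunday is February 2.
At the standard offset (UTC+13:00), 02:15 UTC + 13h = 15:15 Yaloth Sector standard time.
Daylight saving runs 4 October 2024 – 2 February 2025; the standard-time date in Yaloth Sector, March 23, 2025, is outside that window, so Yaloth Sector is on standard time at UTC+13:00.
02:15 UTC + 13h = 15:15 Yaloth Sector.

15:15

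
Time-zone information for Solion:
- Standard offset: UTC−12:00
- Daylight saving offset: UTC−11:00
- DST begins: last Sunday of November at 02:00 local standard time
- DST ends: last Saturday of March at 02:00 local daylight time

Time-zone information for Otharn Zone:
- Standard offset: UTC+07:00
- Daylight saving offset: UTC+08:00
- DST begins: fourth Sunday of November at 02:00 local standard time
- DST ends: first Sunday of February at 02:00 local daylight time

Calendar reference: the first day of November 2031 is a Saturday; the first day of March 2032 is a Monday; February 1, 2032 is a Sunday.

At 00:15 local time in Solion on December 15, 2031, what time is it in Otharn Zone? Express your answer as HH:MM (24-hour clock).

19:15

1 November 2031 is a Saturday, so Sundays fall on 2, 9, 16, 23, 30; the last is November 30.
1 March 2032 is a Monday, so Saturdays fall on 6, 13, 20, 27; the last is March 27.
Daylight saving runs 30 November 2031 – 27 March 2032; December 15, 2031 is inside that window, so Solion is at UTC−11:00.
00:15 Solion + 11h = 11:15 UTC.
1 November 2031 is a Saturday, so the first Sunday is November 2 and the fourth is November 23.
1 February 2032 is a Sunday, so the first Sunday is February 1.
At the standard offset (UTC+07:00), 11:15 UTC + 7h = 18:15 Otharn Zone standard time.
The standard-time date in Otharn Zone, December 15, 2031, lies within the daylight-saving period (23 November 2031 – 1 February 2032), so Otharn Zone is on daylight time, UTC+08:00.
11:15 UTC + 8h = 19:15 Otharn Zone.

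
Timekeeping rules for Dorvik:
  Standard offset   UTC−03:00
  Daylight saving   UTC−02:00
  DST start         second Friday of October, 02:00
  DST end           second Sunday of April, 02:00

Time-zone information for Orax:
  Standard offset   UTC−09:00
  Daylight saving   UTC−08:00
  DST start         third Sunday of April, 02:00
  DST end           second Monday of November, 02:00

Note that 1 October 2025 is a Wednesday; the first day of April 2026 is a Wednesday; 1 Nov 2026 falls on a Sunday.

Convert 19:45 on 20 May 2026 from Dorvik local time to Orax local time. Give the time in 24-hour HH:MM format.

1 October 2025 is a Wednesday, so the first Friday is October 3 and the second is October 10.
1 April 2026 is a Wednesday, so the first Sunday is April 5 and the second is April 12.
Daylight saving runs 10 October 2025 – 12 April 2026; 20 May 2026 is outside that window, so Dorvik is on standard time at UTC−03:00.
19:45 Dorvik + 3h = 22:45 UTC.
1 April 2026 is a Wednesday, so the first Sunday is April 5 and the third is April 19.
1 November 2026 is a Sunday, so the first Monday is November 2 and the second is November 9.
At the standard offset (UTC−09:00), 22:45 UTC − 9h = 13:45 Orax standard time.
Daylight saving runs 19 April – 9 November; the standard-time date in Orax, 20 May 2026, is inside that window, so Orax is at UTC−08:00.
22:45 UTC − 8h = 14:45 Orax.

14:45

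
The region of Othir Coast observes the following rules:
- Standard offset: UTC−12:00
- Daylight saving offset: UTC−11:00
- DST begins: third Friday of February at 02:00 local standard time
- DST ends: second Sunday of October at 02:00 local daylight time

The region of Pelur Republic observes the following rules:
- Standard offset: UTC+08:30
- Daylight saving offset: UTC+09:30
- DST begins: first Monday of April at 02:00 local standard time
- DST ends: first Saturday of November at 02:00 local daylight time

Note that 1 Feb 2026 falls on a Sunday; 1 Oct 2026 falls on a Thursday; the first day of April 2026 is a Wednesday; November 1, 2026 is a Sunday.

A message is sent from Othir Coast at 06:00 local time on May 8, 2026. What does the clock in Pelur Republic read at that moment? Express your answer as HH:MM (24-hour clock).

02:30

1 February 2026 is a Sunday, so the first Friday is February 6 and the third is February 20.
1 October 2026 is a Thursday, so the first Sunday is October 4 and the second is October 11.
Daylight saving runs 20 February – 11 October; May 8, 2026 is inside that window, so Othir Coast is at UTC−11:00.
06:00 Othir Coast + 11h = 17:00 UTC.
1 April 2026 is a Wednesday, so the first Monday is April 6.
1 November 2026 is a Sunday, so the first Saturday is November 7.
At the standard offset (UTC+08:30), 17:00 UTC + 8h30m = 01:30 Pelur Republic standard time (rolling into the next day, 9 May 2026).
The standard-time date in Pelur Republic, May 9, 2026, lies within the daylight-saving period (6 April – 7 November), so Pelur Republic is on daylight time, UTC+09:30.
17:00 UTC + 9h30m = 02:30 Pelur Republic (rolling into the next day, 9 May 2026).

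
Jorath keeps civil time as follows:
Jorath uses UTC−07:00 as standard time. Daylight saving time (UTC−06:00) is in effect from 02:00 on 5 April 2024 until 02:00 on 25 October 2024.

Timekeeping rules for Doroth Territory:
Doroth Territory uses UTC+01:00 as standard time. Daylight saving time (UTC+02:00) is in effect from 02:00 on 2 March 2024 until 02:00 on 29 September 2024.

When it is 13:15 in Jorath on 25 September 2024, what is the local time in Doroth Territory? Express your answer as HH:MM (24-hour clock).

Daylight saving runs 5 April – 25 October; 25 September 2024 is inside that window, so Jorath is at UTC−06:00.
13:15 Jorath + 6h = 19:15 UTC.
At the standard offset (UTC+01:00), 19:15 UTC + 1h = 20:15 Doroth Territory standard time.
The standard-time date in Doroth Territory, 25 September 2024, falls between 2 March and 29 September, so daylight saving is in effect and Doroth Territory is at UTC+02:00.
19:15 UTC + 2h = 21:15 Doroth Territory.

21:15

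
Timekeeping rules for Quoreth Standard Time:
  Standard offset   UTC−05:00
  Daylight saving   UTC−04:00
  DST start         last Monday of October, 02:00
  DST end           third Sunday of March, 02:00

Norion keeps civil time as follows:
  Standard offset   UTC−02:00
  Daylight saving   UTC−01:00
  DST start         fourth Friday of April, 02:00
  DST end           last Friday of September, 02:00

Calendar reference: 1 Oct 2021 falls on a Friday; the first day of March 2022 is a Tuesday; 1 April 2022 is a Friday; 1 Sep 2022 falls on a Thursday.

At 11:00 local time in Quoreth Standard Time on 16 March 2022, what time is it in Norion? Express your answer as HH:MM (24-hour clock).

13:00

1 October 2021 is a Friday, so Mondays fall on 4, 11, 18, 25; the last is October 25.
1 March 2022 is a Tuesday, so the first Sunday is March 6 and the third is March 20.
Daylight saving runs 25 October 2021 – 20 March 2022; 16 March 2022 is inside that window, so Quoreth Standard Time is at UTC−04:00.
11:00 Quoreth Standard Time + 4h = 15:00 UTC.
1 April 2022 is a Friday, so the first Friday is April 1 and the fourth is April 22.
1 September 2022 is a Thursday, so Fridays fall on 2, 9, 16, 23, 30; the last is September 30.
At the standard offset (UTC−02:00), 15:00 UTC − 2h = 13:00 Norion standard time.
The standard-time date in Norion, 16 March 2022, is outside the daylight-saving period (22 April – 30 September), so Norion is on standard time, UTC−02:00.
15:00 UTC − 2h = 13:00 Norion.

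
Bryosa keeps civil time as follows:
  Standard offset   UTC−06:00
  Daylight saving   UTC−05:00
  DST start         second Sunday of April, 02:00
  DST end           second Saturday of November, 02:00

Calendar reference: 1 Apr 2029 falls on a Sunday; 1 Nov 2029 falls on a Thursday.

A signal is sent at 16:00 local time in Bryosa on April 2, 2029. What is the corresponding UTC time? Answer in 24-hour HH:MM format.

1 April 2029 is a Sunday, so the first Sunday is April 1 and the second is April 8.
1 November 2029 is a Thursday, so the first Saturday is November 3 and the second is November 10.
April 2, 2029 is outside the daylight-saving period (8 April – 10 November), so Bryosa is on standard time, UTC−06:00.
16:00 local + 6h = 22:00 UTC.

22:00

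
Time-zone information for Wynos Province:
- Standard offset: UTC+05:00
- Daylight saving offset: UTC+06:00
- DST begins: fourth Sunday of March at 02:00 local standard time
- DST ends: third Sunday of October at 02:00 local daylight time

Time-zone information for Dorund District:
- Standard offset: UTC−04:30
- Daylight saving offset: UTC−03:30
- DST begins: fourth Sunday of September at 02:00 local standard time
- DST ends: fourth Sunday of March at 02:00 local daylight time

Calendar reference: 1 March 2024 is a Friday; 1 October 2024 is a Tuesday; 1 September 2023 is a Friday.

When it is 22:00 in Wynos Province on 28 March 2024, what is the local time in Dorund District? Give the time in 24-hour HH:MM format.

11:30

1 March 2024 is a Friday, so the first Sunday is March 3 and the fourth is March 24.
1 October 2024 is a Tuesday, so the first Sunday is October 6 and the third is October 20.
Daylight saving runs 24 March – 20 October; 28 March 2024 is inside that window, so Wynos Province is at UTC+06:00.
22:00 Wynos Province − 6h = 16:00 UTC.
1 September 2023 is a Friday, so the first Sunday is September 3 and the fourth is September 24.
1 March 2024 is a Friday, so the first Sunday is March 3 and the fourth is March 24.
At the standard offset (UTC−04:30), 16:00 UTC − 4h30m = 11:30 Dorund District standard time.
The standard-time date in Dorund District, 28 March 2024, does not fall between 24 September 2023 and 24 March 2024, so daylight saving is not in effect and Dorund District is at UTC−04:30.
16:00 UTC − 4h30m = 11:30 Dorund District.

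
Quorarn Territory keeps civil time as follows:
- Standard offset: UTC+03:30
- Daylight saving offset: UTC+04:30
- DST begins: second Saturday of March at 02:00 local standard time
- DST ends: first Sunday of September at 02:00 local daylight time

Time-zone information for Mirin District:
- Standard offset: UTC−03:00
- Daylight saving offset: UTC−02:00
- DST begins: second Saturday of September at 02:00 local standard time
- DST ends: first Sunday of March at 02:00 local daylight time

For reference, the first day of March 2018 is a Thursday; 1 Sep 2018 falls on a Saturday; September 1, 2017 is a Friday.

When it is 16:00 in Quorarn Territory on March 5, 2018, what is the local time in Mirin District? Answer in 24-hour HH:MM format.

1 March 2018 is a Thursday, so the first Saturday is March 3 and the second is March 10.
1 September 2018 is a Saturday, so the first Sunday is September 2.
March 5, 2018 does not fall between 10 March and 2 September, so daylight saving is not in effect and Quorarn Territory is at UTC+03:30.
16:00 Quorarn Territory − 3h30m = 12:30 UTC.
1 September 2017 is a Friday, so the first Saturday is September 2 and the second is September 9.
1 March 2018 is a Thursday, so the first Sunday is March 4.
At the standard offset (UTC−03:00), 12:30 UTC − 3h = 09:30 Mirin District standard time.
Daylight saving runs 9 September 2017 – 4 March 2018; the standard-time date in Mirin District, March 5, 2018, is outside that window, so Mirin District is on standard time at UTC−03:00.
12:30 UTC − 3h = 09:30 Mirin District.

09:30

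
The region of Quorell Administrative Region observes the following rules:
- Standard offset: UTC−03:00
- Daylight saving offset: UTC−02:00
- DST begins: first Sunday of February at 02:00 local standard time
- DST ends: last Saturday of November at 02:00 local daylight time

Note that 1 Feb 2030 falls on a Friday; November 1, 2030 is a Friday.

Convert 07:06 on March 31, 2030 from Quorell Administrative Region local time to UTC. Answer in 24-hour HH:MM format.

09:06

1 February 2030 is a Friday, so the first Sunday is February 3.
1 November 2030 is a Friday, so Saturdays fall on 2, 9, 16, 23, 30; the last is November 30.
March 31, 2030 lies within the daylight-saving period (3 February – 30 November), so Quorell Administrative Region is on daylight time, UTC−02:00.
07:06 local + 2h = 09:06 UTC.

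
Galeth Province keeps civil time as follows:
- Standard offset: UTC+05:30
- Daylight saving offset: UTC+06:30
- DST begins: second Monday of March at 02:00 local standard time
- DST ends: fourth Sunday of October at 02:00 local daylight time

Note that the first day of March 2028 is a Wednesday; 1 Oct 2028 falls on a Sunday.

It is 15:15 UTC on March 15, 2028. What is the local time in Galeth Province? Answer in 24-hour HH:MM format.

21:45

1 March 2028 is a Wednesday, so the first Monday is March 6 and the second is March 13.
1 October 2028 is a Sunday, so the first Sunday is October 1 and the fourth is October 22.
At the standard offset (UTC+05:30), 15:15 UTC + 5h30m = 20:45 Galeth Province standard time.
The standard-time date in Galeth Province, March 15, 2028, falls between 13 March and 22 October, so daylight saving is in effect and Galeth Province is at UTC+06:30.
15:15 UTC + 6h30m = 21:45 local.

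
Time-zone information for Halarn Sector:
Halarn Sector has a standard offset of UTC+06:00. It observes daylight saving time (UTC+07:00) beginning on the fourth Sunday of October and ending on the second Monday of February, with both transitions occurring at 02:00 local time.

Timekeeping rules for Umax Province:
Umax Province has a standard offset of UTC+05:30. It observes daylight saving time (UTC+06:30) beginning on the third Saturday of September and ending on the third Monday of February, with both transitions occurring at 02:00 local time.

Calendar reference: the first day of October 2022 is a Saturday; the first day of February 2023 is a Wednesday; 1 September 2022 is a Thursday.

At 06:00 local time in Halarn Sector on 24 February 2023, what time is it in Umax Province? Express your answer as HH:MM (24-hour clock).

05:30

1 October 2022 is a Saturday, so the first Sunday is October 2 and the fourth is October 23.
1 February 2023 is a Wednesday, so the first Monday is February 6 and the second is February 13.
Daylight saving runs 23 October 2022 – 13 February 2023; 24 February 2023 is outside that window, so Halarn Sector is on standard time at UTC+06:00.
06:00 Halarn Sector − 6h = 00:00 UTC.
1 September 2022 is a Thursday, so the first Saturday is September 3 and the third is September 17.
1 February 2023 is a Wednesday, so the first Monday is February 6 and the third is February 20.
At the standard offset (UTC+05:30), 00:00 UTC + 5h30m = 05:30 Umax Province standard time.
Daylight saving runs 17 September 2022 – 20 February 2023; the standard-time date in Umax Province, 24 February 2023, is outside that window, so Umax Province is on standard time at UTC+05:30.
00:00 UTC + 5h30m = 05:30 Umax Province.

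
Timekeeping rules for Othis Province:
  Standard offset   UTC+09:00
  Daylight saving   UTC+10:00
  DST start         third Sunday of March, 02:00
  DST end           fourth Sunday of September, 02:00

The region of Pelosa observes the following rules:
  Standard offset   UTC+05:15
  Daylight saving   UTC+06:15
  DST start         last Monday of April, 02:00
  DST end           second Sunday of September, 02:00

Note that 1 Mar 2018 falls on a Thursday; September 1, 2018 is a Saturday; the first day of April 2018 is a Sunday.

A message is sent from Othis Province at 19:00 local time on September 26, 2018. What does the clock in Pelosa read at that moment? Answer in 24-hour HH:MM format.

15:15

1 March 2018 is a Thursday, so the first Sunday is March 4 and the third is March 18.
1 September 2018 is a Saturday, so the first Sunday is September 2 and the fourth is September 23.
September 26, 2018 is outside the daylight-saving period (18 March – 23 September), so Othis Province is on standard time, UTC+09:00.
19:00 Othis Province − 9h = 10:00 UTC.
1 April 2018 is a Sunday, so Mondays fall on 2, 9, 16, 23, 30; the last is April 30.
1 September 2018 is a Saturday, so the first Sunday is September 2 and the second is September 9.
At the standard offset (UTC+05:15), 10:00 UTC + 5h15m = 15:15 Pelosa standard time.
The standard-time date in Pelosa, September 26, 2018, does not fall between 30 April and 9 September, so daylight saving is not in effect and Pelosa is at UTC+05:15.
10:00 UTC + 5h15m = 15:15 Pelosa.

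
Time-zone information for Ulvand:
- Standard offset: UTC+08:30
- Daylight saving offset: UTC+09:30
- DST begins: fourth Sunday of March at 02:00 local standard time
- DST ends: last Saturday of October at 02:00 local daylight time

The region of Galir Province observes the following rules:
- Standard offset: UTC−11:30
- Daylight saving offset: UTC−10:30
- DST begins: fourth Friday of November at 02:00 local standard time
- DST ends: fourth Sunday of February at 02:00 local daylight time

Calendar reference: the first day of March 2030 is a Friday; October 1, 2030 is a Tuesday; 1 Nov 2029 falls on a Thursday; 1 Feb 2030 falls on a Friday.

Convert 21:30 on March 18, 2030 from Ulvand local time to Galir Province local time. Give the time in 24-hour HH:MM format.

01:30

1 March 2030 is a Friday, so the first Sunday is March 3 and the fourth is March 24.
1 October 2030 is a Tuesday, so Saturdays fall on 5, 12, 19, 26; the last is October 26.
March 18, 2030 does not fall between 24 March and 26 October, so daylight saving is not in effect and Ulvand is at UTC+08:30.
21:30 Ulvand − 8h30m = 13:00 UTC.
1 November 2029 is a Thursday, so the first Friday is November 2 and the fourth is November 23.
1 February 2030 is a Friday, so the first Sunday is February 3 and the fourth is February 24.
At the standard offset (UTC−11:30), 13:00 UTC − 11h30m = 01:30 Galir Province standard time.
Daylight saving runs 23 November 2029 – 24 February 2030; the standard-time date in Galir Province, March 18, 2030, is outside that window, so Galir Province is on standard time at UTC−11:30.
13:00 UTC − 11h30m = 01:30 Galir Province.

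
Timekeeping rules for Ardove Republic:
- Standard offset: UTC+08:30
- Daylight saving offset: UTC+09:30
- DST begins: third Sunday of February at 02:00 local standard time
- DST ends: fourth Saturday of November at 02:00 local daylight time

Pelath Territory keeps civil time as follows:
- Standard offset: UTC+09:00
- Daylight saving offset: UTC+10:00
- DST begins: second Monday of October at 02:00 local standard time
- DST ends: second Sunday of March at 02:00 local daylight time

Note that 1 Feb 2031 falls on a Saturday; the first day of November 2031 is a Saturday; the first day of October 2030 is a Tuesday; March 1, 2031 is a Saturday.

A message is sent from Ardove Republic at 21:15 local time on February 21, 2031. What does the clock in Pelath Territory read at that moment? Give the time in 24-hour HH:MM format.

1 February 2031 is a Saturday, so the first Sunday is February 2 and the third is February 16.
1 November 2031 is a Saturday, so the first Saturday is November 1 and the fourth is November 22.
Daylight saving runs 16 February – 22 November; February 21, 2031 is inside that window, so Ardove Republic is at UTC+09:30.
21:15 Ardove Republic − 9h30m = 11:45 UTC.
1 October 2030 is a Tuesday, so the first Monday is October 7 and the second is October 14.
1 March 2031 is a Saturday, so the first Sunday is March 2 and the second is March 9.
At the standard offset (UTC+09:00), 11:45 UTC + 9h = 20:45 Pelath Territory standard time.
Daylight saving runs 14 October 2030 – 9 March 2031; the standard-time date in Pelath Territory, February 21, 2031, is inside that window, so Pelath Territory is at UTC+10:00.
11:45 UTC + 10h = 21:45 Pelath Territory.

21:45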